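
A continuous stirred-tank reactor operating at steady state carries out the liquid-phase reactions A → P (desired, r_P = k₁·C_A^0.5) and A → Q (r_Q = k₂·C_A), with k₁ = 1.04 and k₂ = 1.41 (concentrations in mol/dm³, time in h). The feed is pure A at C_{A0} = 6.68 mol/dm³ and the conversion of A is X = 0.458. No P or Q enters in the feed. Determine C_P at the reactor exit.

0.855 mol/dm³

Exit C_A = C_{A0}(1−X) = 6.68×0.542 = 3.621 mol/dm³.
In a CSTR the entire volume is at exit conditions, so r_P = 1.04×3.621^0.5 = 1.979 and r_Q = 1.41×3.621 = 5.105.
Fraction of consumed A going to P: r_P/(r_P+r_Q) = 0.2794.
C_P = 0.2794·C_{A0}·X = 0.2794×6.68×0.458 = 0.855 mol/dm³.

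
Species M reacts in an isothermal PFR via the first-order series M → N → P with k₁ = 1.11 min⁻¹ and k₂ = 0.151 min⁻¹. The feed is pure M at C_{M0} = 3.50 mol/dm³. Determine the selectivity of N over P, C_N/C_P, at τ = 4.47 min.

1.41

For first-order series with pure M initially, C_N(τ) = k₁C_{M0}/(k₂−k₁)·(e^(−k₁τ) − e^(−k₂τ)).
e^(−k₁τ) = e^(−1.11×4.47) = e^(−4.962) = 0.007001; e^(−k₂τ) = e^(−0.6750) = 0.5092.
C_N = 1.11×3.50/(0.151−1.11) × (0.007001−0.5092) = (-4.051)×(-0.5022) = 2.034 mol/dm³.
C_M = C_{M0}e^(−k₁τ) = 0.02450 mol/dm³, so C_P = C_{M0}−C_M−C_N = 1.441 mol/dm³; C_N/C_P = 1.41.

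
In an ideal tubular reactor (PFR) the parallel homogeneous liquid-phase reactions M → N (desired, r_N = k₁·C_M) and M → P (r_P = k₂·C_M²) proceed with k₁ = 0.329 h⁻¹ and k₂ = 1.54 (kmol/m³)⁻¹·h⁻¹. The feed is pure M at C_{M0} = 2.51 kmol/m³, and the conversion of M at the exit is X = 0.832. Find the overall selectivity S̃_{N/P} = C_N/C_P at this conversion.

C_M = C_{M0}(1−X) = 0.4217 kmol/m³.
Along a PFR/batch, dC_N/dC_M = −r_N/(r_N+r_P) = −k₁/(k₁+k₂·C_M).
Integrating from C_{M0} to C_M: C_N = (0.329/1.54)·ln[(0.329+1.54·2.51)/(0.329+1.54·0.422)] = 0.2136·ln(4.194/0.9784) = 0.3110 kmol/m³.
C_P = (C_{M0}−C_M)−C_N = 1.777 kmol/m³; S̃_{N/P} = 0.3110/1.777 = 0.175.

0.175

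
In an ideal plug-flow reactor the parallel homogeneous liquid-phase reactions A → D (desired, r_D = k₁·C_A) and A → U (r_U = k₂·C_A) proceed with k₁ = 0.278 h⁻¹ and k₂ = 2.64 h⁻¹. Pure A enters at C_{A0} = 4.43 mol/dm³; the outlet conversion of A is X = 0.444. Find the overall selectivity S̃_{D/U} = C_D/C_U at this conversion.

C_A = C_{A0}(1−X) = 2.463 mol/dm³.
Both paths are first order in A, so the instantaneous fraction to D is constant: dC_D/d(−C_A) = k₁/(k₁+k₂) = 0.09527.
C_D = 0.09527·(C_{A0}−C_A) = 0.09527×1.967 = 0.187 mol/dm³.
C_U = (C_{A0}−C_A)−C_D = 1.780 mol/dm³; S̃_{D/U} = 0.1874/1.780 = 0.105.

0.105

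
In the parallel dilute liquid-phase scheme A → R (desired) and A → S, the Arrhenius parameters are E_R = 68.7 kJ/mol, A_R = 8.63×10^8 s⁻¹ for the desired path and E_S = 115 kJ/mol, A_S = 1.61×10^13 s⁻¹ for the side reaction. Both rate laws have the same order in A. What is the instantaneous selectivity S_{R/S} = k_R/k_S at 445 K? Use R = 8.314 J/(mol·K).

k_R/k_S = (A_R/A_S)·exp[−(E_R−E_S)/(RT)] = (A_R/A_S)·exp[(E_S−E_R)/(RT)].
(E_S−E_R)/(RT) = (115−68.7)×10³/(8.314×445) = 46300/3700 = 12.51.
k_R/k_S = (8.63×10^8/1.61×10^13)·exp(12.51) = 5.360×10^-5 × 2.722×10^5 = 14.6.
Since E_R < E_S, lowering the temperature improves selectivity toward R.

14.6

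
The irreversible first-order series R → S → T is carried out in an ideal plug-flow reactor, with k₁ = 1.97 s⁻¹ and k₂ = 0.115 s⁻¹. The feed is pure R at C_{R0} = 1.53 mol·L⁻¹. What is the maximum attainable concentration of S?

At the optimum, C_{S,max}/C_{R0} = (k₁/k₂)^[k₂/(k₂−k₁)].
= (1.97/0.115)^(0.115/(0.115−1.97)) = (17.13)^(-0.06199) = 0.8385.
C_{S,max} = 0.8385×1.53 = 1.28 mol·L⁻¹.

1.28 mol·L⁻¹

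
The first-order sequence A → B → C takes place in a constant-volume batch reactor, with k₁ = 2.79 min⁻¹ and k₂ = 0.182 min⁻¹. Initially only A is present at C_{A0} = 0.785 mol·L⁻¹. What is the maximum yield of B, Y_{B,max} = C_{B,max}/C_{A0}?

For a first-order series the maximum intermediate yield is C_{B,max}/C_{A0} = (k₁/k₂)^[k₂/(k₂−k₁)].
= (2.79/0.182)^(0.182/(0.182−2.79)) = (15.33)^(-0.06979) = 0.8265.

0.827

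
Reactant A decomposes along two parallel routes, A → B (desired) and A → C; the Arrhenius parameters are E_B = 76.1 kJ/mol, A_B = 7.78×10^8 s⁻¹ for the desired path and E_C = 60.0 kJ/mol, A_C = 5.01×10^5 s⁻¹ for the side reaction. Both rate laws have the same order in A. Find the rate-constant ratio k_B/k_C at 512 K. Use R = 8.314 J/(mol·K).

Since both paths have the same order in A, the concentration cancels and S_{B/C} = k_B/k_C = (A_B/A_C)·exp[(E_C−E_B)/(RT)].
(E_C−E_B)/(RT) = (60.0−76.1)×10³/(8.314×512) = -16100/4257 = -3.782.
k_B/k_C = (7.78×10^8/5.01×10^5)·exp(-3.782) = 1553 × 0.02277 = 35.4.
Since E_B > E_C, raising the temperature improves selectivity toward B.

35.4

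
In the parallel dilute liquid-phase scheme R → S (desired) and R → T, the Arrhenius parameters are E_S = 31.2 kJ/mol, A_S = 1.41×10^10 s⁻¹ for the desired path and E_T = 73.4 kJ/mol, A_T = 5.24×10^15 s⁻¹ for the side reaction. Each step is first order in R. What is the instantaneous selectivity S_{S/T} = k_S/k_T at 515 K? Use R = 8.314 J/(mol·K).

0.0513

With equal orders, S_{S/T} = k_S/k_T = (A_S/A_T)·exp[(E_T−E_S)/(RT)].
(E_T−E_S)/(RT) = (73.4−31.2)×10³/(8.314×515) = 42200/4282 = 9.856.
k_S/k_T = (1.41×10^10/5.24×10^15)·exp(9.856) = 2.691×10^-6 × 19070 = 0.0513.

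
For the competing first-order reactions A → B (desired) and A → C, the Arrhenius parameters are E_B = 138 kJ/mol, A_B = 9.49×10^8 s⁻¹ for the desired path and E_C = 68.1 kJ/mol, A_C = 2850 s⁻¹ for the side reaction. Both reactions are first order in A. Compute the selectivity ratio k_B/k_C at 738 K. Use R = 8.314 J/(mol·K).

3.76

Since both paths have the same order in A, the concentration cancels and S_{B/C} = k_B/k_C = (A_B/A_C)·exp[(E_C−E_B)/(RT)].
(E_C−E_B)/(RT) = (68.1−138)×10³/(8.314×738) = -69900/6136 = -11.39.
k_B/k_C = (9.49×10^8/2850)·exp(-11.39) = 3.330×10^5 × 1.128×10^-5 = 3.76.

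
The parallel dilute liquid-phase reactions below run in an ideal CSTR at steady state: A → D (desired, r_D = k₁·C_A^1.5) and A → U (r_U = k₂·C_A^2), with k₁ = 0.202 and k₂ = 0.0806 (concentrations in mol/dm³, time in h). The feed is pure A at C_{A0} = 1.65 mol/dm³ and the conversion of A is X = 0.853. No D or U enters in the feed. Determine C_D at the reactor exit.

Exit C_A = C_{A0}(1−X) = 1.65×0.147 = 0.2426 mol/dm³.
A CSTR operates uniformly at the exit composition, giving r_D = 0.02413 and r_U = 0.004742 (each k·C_A^n at C_A = 0.2426).
Fraction of consumed A going to D: r_D/(r_D+r_U) = 0.8358.
C_D = 0.8358·C_{A0}·X = 0.8358×1.65×0.853 = 1.18 mol/dm³.

1.18 mol/dm³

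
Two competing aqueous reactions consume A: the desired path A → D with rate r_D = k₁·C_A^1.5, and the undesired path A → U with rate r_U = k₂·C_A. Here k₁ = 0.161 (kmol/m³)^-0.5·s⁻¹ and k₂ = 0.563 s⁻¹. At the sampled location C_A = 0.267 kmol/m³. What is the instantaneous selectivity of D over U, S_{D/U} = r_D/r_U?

S_{D/U} = r_D/r_U = (k₁·C_A^1.5)/(k₂·C_A) = (k₁/k₂)·C_A^0.5.
= (0.161×0.2670^1.5) / (0.563×0.2670) = 0.02221/0.1503 = 0.148.
Since the desired path is higher order in A, keeping C_A high (PFR or concentrated feed) favours D.

0.148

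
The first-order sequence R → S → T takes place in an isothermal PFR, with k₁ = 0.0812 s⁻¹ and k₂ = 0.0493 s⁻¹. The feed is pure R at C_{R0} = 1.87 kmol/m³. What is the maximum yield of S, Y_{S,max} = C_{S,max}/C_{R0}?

0.462

Evaluating C_S at τ_opt = ln(k₂/k₁)/(k₂−k₁) gives C_{S,max}/C_{R0} = (k₁/k₂)^[k₂/(k₂−k₁)].
= (0.0812/0.0493)^(0.0493/(0.0493−0.0812)) = (1.647)^(-1.545) = 0.4625.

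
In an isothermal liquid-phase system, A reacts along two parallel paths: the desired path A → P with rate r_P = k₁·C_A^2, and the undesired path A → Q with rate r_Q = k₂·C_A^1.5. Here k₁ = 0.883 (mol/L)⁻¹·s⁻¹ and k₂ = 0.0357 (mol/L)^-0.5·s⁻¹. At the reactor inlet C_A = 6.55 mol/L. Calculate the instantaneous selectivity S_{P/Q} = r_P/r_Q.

S_{P/Q} = r_P/r_Q = (k₁·C_A^2)/(k₂·C_A^1.5) = (k₁/k₂)·C_A^0.5.
= (0.883×6.550^2) / (0.0357×6.550^1.5) = 37.88/0.5985 = 63.3.
Since the desired path is higher order in A, keeping C_A high (PFR or concentrated feed) favours P.

63.3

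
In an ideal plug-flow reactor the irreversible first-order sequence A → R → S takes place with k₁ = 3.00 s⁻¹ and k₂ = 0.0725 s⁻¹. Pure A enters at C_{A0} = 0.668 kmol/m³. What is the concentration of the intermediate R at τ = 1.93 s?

0.593 kmol/m³

For first-order series with pure A initially, C_R(τ) = k₁C_{A0}/(k₂−k₁)·(e^(−k₁τ) − e^(−k₂τ)).
e^(−k₁τ) = e^(−3.00×1.93) = e^(−5.790) = 0.003058; e^(−k₂τ) = e^(−0.1399) = 0.8694.
C_R = 3.00×0.668/(0.0725−3.00) × (0.003058−0.8694) = (-0.6845)×(-0.8664) = 0.5931 kmol/m³.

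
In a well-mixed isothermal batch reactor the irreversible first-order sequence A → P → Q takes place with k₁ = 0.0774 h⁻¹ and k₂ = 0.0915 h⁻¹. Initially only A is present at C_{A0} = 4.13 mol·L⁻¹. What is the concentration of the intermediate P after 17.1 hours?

For first-order series with pure A initially, C_P(t) = k₁C_{A0}/(k₂−k₁)·(e^(−k₁t) − e^(−k₂t)).
e^(−k₁t) = e^(−0.0774×17.1) = e^(−1.324) = 0.2662; e^(−k₂t) = e^(−1.565) = 0.2092.
C_P = 0.0774×4.13/(0.0915−0.0774) × (0.2662−0.2092) = 22.67×0.05703 = 1.293 mol·L⁻¹.

1.29 mol·L⁻¹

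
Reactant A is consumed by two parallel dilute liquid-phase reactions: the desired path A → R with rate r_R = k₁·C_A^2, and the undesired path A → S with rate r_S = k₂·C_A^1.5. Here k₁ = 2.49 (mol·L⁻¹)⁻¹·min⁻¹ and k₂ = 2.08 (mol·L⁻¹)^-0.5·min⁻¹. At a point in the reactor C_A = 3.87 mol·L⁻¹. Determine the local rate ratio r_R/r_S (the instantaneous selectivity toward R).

S_{R/S} = r_R/r_S = (k₁·C_A^2)/(k₂·C_A^1.5) = (k₁/k₂)·C_A^0.5.
= (2.49×3.870^2) / (2.08×3.870^1.5) = 37.29/15.84 = 2.36.

2.36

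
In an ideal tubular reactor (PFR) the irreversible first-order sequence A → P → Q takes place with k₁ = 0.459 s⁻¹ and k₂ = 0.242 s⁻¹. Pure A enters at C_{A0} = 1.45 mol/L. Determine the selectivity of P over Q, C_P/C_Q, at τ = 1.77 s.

3.77

Solving the coupled first-order balances gives C_P(τ) = [k₁/(k₂−k₁)]·C_{A0}·(e^(−k₁τ) − e^(−k₂τ)).
e^(−k₁τ) = e^(−0.459×1.77) = e^(−0.8124) = 0.4438; e^(−k₂τ) = e^(−0.4283) = 0.6516.
C_P = 0.459×1.45/(0.242−0.459) × (0.4438−0.6516) = (-3.067)×(-0.2078) = 0.6374 mol/L.
C_A = C_{A0}e^(−k₁τ) = 0.6435 mol/L, so C_Q = C_{A0}−C_A−C_P = 0.1692 mol/L; C_P/C_Q = 3.77.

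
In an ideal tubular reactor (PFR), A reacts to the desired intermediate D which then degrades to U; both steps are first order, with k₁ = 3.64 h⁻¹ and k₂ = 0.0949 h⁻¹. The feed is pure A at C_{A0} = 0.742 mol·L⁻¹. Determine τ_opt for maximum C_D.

Setting dC_D/dτ = 0 gives τ_opt = ln(k₂/k₁)/(k₂−k₁).
= ln(0.0949/3.64)/(0.0949−3.64) = ln(0.02607)/-3.545 = -3.647/-3.545 = 1.03 h.

1.03 h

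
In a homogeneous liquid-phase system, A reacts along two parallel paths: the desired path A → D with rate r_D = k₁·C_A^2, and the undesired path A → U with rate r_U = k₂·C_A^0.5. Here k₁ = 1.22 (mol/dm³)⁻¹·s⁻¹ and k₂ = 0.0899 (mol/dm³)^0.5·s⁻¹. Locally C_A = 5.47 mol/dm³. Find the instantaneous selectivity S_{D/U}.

S_{D/U} = r_D/r_U = (k₁·C_A^2)/(k₂·C_A^0.5) = (k₁/k₂)·C_A^1.5.
= (1.22×5.470^2) / (0.0899×5.470^0.5) = 36.50/0.2103 = 174.

174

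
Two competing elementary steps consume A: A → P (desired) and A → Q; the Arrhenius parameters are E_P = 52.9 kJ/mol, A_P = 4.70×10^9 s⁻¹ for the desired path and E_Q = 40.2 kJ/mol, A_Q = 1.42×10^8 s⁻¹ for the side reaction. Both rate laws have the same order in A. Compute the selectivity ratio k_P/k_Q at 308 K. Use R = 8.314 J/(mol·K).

Since both paths have the same order in A, the concentration cancels and S_{P/Q} = k_P/k_Q = (A_P/A_Q)·exp[(E_Q−E_P)/(RT)].
(E_Q−E_P)/(RT) = (40.2−52.9)×10³/(8.314×308) = -12700/2561 = -4.960.
k_P/k_Q = (4.70×10^9/1.42×10^8)·exp(-4.960) = 33.10 × 0.007016 = 0.232.

0.232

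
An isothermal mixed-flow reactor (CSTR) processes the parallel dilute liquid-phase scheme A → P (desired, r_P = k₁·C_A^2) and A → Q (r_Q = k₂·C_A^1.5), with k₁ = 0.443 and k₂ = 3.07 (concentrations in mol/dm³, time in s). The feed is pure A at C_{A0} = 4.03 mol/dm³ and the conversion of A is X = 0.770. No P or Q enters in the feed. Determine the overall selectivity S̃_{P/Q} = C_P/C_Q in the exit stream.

0.139

Exit C_A = C_{A0}(1−X) = 4.03×0.230 = 0.9269 mol/dm³.
Rates in a CSTR are evaluated at the outlet concentration: r_P = 0.443×0.9269^2 = 0.3806, r_Q = 3.07×0.9269^1.5 = 2.740.
Overall selectivity = C_P/C_Q = r_Pτ/(r_Qτ) = r_P/r_Q = 0.139.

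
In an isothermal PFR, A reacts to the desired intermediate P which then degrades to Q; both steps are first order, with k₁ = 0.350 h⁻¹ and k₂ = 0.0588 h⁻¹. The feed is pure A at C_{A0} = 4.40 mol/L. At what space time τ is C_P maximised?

6.13 h

For first-order series the maximum of C_P occurs at τ_opt = ln(k₂/k₁)/(k₂−k₁).
= ln(0.0588/0.350)/(0.0588−0.350) = ln(0.1680)/-0.2912 = -1.784/-0.2912 = 6.13 h.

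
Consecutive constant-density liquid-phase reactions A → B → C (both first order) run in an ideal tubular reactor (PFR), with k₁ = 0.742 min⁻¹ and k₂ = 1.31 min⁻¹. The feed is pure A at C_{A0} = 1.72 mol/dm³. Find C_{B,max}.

For a first-order series the maximum intermediate yield is C_{B,max}/C_{A0} = (k₁/k₂)^[k₂/(k₂−k₁)].
= (0.742/1.31)^(1.31/(1.31−0.742)) = (0.5664)^(2.306) = 0.2696.
C_{B,max} = 0.2696×1.72 = 0.464 mol/dm³.

0.464 mol/dm³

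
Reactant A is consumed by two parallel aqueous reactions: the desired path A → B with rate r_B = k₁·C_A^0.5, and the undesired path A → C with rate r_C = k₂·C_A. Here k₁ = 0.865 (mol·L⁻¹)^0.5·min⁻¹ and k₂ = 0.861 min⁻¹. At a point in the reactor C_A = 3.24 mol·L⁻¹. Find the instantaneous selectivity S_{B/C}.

0.558

S_{B/C} = r_B/r_C = (k₁·C_A^0.5)/(k₂·C_A) = (k₁/k₂)·C_A^-0.5.
= (0.865×3.240^0.5) / (0.861×3.240) = 1.557/2.790 = 0.558.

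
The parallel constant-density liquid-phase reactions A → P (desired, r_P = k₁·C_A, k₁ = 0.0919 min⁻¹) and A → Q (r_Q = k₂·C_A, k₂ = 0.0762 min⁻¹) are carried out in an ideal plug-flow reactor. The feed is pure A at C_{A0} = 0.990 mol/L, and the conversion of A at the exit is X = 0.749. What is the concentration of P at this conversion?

0.405 mol/L

C_A = C_{A0}(1−X) = 0.2485 mol/L.
Both paths are first order in A, so the instantaneous fraction to P is constant: dC_P/d(−C_A) = k₁/(k₁+k₂) = 0.5467.
C_P = 0.5467·(C_{A0}−C_A) = 0.5467×0.7415 = 0.405 mol/L.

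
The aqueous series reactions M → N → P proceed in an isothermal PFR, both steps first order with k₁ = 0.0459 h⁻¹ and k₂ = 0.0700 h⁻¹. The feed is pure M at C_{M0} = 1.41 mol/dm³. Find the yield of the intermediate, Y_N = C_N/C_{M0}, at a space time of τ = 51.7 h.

0.126

Solving the coupled first-order balances gives C_N(τ) = [k₁/(k₂−k₁)]·C_{M0}·(e^(−k₁τ) − e^(−k₂τ)).
e^(−k₁τ) = e^(−0.0459×51.7) = e^(−2.373) = 0.09320; e^(−k₂τ) = e^(−3.619) = 0.02681.
C_N = 0.0459×1.41/(0.0700−0.0459) × (0.09320−0.02681) = 2.685×0.06639 = 0.1783 mol/dm³.
Y_N = C_N/C_{M0} = 0.1783/1.41 = 0.126.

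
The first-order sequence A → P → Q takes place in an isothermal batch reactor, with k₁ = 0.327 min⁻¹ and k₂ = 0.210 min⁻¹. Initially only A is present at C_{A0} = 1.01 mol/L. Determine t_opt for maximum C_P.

Setting dC_P/dt = 0 gives t_opt = ln(k₂/k₁)/(k₂−k₁).
= ln(0.210/0.327)/(0.210−0.327) = ln(0.6422)/-0.1170 = -0.4429/-0.1170 = 3.79 min.

3.79 min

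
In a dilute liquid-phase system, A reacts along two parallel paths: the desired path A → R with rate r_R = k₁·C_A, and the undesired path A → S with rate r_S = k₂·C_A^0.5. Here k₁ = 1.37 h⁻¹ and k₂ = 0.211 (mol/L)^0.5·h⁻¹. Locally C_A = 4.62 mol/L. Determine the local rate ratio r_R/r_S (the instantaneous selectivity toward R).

S_{R/S} = r_R/r_S = (k₁·C_A)/(k₂·C_A^0.5) = (k₁/k₂)·C_A^0.5.
= (1.37×4.620) / (0.211×4.620^0.5) = 6.329/0.4535 = 14.0.
Since the desired path is higher order in A, keeping C_A high (PFR or concentrated feed) favours R.

14.0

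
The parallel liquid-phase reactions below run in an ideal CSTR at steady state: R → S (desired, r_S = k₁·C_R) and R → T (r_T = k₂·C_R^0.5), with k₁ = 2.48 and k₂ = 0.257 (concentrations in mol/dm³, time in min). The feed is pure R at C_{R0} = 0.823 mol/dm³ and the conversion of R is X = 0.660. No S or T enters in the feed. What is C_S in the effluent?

Exit C_R = C_{R0}(1−X) = 0.823×0.340 = 0.2798 mol/dm³.
A CSTR operates uniformly at the exit composition, giving r_S = 0.6940 and r_T = 0.1359 (each k·C_R^n at C_R = 0.2798).
Fraction of consumed R going to S: r_S/(r_S+r_T) = 0.8362.
C_S = 0.8362·C_{R0}·X = 0.8362×0.823×0.660 = 0.454 mol/dm³.

0.454 mol/dm³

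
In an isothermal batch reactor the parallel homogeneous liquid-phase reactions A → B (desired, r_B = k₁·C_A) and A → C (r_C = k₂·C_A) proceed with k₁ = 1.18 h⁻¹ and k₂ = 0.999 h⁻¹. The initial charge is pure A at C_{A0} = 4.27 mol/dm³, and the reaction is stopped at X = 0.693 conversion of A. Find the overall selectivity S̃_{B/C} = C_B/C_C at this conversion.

1.18

C_A = C_{A0}(1−X) = 1.311 mol/dm³.
Both paths are first order in A, so the instantaneous fraction to B is constant: dC_B/d(−C_A) = k₁/(k₁+k₂) = 0.5415.
C_B = 0.5415·(C_{A0}−C_A) = 0.5415×2.959 = 1.60 mol/dm³.
C_C = (C_{A0}−C_A)−C_B = 1.357 mol/dm³; S̃_{B/C} = 1.602/1.357 = 1.18.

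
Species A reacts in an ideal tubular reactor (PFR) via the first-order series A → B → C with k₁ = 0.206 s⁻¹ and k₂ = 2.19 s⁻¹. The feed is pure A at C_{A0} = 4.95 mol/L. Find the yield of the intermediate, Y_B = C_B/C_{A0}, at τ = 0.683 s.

Solving the coupled first-order balances gives C_B(τ) = [k₁/(k₂−k₁)]·C_{A0}·(e^(−k₁τ) − e^(−k₂τ)).
e^(−k₁τ) = e^(−0.206×0.683) = e^(−0.1407) = 0.8688; e^(−k₂τ) = e^(−1.496) = 0.2241.
C_B = 0.206×4.95/(2.19−0.206) × (0.8688−0.2241) = 0.5140×0.6447 = 0.3313 mol/L.
Y_B = C_B/C_{A0} = 0.3313/4.95 = 0.0669.

0.0669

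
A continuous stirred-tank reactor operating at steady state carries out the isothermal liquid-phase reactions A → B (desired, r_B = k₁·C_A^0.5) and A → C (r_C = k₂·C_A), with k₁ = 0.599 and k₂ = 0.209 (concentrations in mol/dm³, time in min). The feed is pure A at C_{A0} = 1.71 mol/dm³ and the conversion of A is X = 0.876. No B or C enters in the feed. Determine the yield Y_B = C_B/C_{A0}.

0.755

Exit C_A = C_{A0}(1−X) = 1.71×0.124 = 0.2120 mol/dm³.
A CSTR operates uniformly at the exit composition, giving r_B = 0.2758 and r_C = 0.04432 (each k·C_A^n at C_A = 0.2120).
Fraction of consumed A going to B: r_B/(r_B+r_C) = 0.8616.
C_B = 0.8616·C_{A0}·X = 0.8616×1.71×0.876 = 1.29 mol/dm³; Y_B = C_B/C_{A0} = 0.755.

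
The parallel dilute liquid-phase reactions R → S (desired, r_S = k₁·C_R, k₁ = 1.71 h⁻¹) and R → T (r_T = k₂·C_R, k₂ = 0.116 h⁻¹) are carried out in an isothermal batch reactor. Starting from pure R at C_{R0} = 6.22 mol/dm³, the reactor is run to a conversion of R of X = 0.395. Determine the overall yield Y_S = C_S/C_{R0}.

0.370

C_R = C_{R0}(1−X) = 3.763 mol/dm³.
Both paths are first order in R, so the instantaneous fraction to S is constant: dC_S/d(−C_R) = k₁/(k₁+k₂) = 0.9365.
C_S = 0.9365·(C_{R0}−C_R) = 0.9365×2.457 = 2.30 mol/dm³.
Y_S = C_S/C_{R0} = 2.301/6.22 = 0.370.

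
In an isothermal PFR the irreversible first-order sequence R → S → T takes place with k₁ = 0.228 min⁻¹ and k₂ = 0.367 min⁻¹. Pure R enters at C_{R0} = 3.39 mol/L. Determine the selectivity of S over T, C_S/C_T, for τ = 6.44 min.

For first-order series with pure R initially, C_S(τ) = k₁C_{R0}/(k₂−k₁)·(e^(−k₁τ) − e^(−k₂τ)).
e^(−k₁τ) = e^(−0.228×6.44) = e^(−1.468) = 0.2303; e^(−k₂τ) = e^(−2.363) = 0.09409.
C_S = 0.228×3.39/(0.367−0.228) × (0.2303−0.09409) = 5.561×0.1362 = 0.7575 mol/L.
C_R = C_{R0}e^(−k₁τ) = 0.7808 mol/L, so C_T = C_{R0}−C_R−C_S = 1.852 mol/L; C_S/C_T = 0.409.

0.409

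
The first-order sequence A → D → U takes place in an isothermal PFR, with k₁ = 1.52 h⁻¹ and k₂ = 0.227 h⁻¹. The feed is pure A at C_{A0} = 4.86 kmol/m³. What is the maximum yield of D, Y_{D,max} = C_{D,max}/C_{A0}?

0.716

For a first-order series the maximum intermediate yield is C_{D,max}/C_{A0} = (k₁/k₂)^[k₂/(k₂−k₁)].
= (1.52/0.227)^(0.227/(0.227−1.52)) = (6.696)^(-0.1756) = 0.7162.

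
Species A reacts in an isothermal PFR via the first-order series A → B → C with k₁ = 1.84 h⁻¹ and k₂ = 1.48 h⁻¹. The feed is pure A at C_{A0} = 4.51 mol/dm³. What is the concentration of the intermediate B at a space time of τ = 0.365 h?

1.65 mol/dm³

The intermediate concentration in a first-order A→B→C sequence is C_B = k₁C_{A0}(e^(−k₁τ) − e^(−k₂τ))/(k₂−k₁).
e^(−k₁τ) = e^(−1.84×0.365) = e^(−0.6716) = 0.5109; e^(−k₂τ) = e^(−0.5402) = 0.5826.
C_B = 1.84×4.51/(1.48−1.84) × (0.5109−0.5826) = (-23.05)×(-0.07174) = 1.654 mol/dm³.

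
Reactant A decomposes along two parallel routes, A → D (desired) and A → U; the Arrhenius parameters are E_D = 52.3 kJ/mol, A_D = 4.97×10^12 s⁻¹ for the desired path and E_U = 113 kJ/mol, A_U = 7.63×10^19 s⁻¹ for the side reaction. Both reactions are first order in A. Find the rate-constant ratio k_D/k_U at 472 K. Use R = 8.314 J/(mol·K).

k_D/k_U = (A_D/A_U)·exp[−(E_D−E_U)/(RT)] = (A_D/A_U)·exp[(E_U−E_D)/(RT)].
(E_U−E_D)/(RT) = (113−52.3)×10³/(8.314×472) = 60700/3924 = 15.47.
k_D/k_U = (4.97×10^12/7.63×10^19)·exp(15.47) = 6.514×10^-8 × 5.220×10^6 = 0.340.

0.340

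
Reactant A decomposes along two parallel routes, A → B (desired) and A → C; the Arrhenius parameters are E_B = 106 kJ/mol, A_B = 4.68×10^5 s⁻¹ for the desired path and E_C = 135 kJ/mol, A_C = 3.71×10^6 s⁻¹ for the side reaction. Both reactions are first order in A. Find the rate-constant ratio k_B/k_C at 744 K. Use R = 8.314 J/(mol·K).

13.7

k_B/k_C = (A_B/A_C)·exp[−(E_B−E_C)/(RT)] = (A_B/A_C)·exp[(E_C−E_B)/(RT)].
(E_C−E_B)/(RT) = (135−106)×10³/(8.314×744) = 29000/6186 = 4.688.
k_B/k_C = (4.68×10^5/3.71×10^6)·exp(4.688) = 0.1261 × 108.7 = 13.7.
Since E_B < E_C, lowering the temperature improves selectivity toward B.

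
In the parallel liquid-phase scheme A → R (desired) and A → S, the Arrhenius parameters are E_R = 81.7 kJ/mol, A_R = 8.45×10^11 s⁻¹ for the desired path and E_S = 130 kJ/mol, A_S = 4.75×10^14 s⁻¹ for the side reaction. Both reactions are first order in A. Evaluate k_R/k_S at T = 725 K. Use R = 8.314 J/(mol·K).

5.37

Since both paths have the same order in A, the concentration cancels and S_{R/S} = k_R/k_S = (A_R/A_S)·exp[(E_S−E_R)/(RT)].
(E_S−E_R)/(RT) = (130−81.7)×10³/(8.314×725) = 48300/6028 = 8.013.
k_R/k_S = (8.45×10^11/4.75×10^14)·exp(8.013) = 0.001779 × 3020 = 5.37.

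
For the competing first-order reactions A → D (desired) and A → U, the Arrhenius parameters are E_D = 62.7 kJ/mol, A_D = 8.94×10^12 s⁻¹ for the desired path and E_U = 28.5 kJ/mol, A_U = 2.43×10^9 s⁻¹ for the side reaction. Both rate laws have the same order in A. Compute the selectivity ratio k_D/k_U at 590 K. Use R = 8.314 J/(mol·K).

Since both paths have the same order in A, the concentration cancels and S_{D/U} = k_D/k_U = (A_D/A_U)·exp[(E_U−E_D)/(RT)].
(E_U−E_D)/(RT) = (28.5−62.7)×10³/(8.314×590) = -34200/4905 = -6.972.
k_D/k_U = (8.94×10^12/2.43×10^9)·exp(-6.972) = 3679 × 9.377×10^-4 = 3.45.
Since E_D > E_U, raising the temperature improves selectivity toward D.

3.45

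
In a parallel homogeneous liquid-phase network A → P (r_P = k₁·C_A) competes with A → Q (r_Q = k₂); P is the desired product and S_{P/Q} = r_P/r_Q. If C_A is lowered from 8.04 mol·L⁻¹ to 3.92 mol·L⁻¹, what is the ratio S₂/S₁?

0.488

S_{P/Q} = (k₁/k₂)·C_A, so S₂/S₁ = (C_{A,2}/C_{A,1}).
= 3.92/8.04 = 0.488.
Selectivity toward P falls as C_A falls — high-concentration operation is favoured.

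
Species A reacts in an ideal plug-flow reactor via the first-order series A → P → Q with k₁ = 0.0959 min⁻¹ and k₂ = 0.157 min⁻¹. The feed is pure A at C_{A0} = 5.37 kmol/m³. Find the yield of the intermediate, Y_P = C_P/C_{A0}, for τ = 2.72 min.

The intermediate concentration in a first-order A→B→C sequence is C_P = k₁C_{A0}(e^(−k₁τ) − e^(−k₂τ))/(k₂−k₁).
e^(−k₁τ) = e^(−0.0959×2.72) = e^(−0.2608) = 0.7704; e^(−k₂τ) = e^(−0.4270) = 0.6524.
C_P = 0.0959×5.37/(0.157−0.0959) × (0.7704−0.6524) = 8.429×0.1180 = 0.9942 kmol/m³.
Y_P = C_P/C_{A0} = 0.9942/5.37 = 0.185.

0.185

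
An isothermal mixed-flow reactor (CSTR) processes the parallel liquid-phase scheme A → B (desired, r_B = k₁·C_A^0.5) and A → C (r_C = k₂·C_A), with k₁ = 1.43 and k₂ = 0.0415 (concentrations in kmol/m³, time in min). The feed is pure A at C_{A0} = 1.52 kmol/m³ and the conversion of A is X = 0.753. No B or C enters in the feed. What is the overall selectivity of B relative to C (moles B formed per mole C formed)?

Exit C_A = C_{A0}(1−X) = 1.52×0.247 = 0.3754 kmol/m³.
A CSTR operates uniformly at the exit composition, giving r_B = 0.8762 and r_C = 0.01558 (each k·C_A^n at C_A = 0.3754).
Overall selectivity = C_B/C_C = r_Bτ/(r_Cτ) = r_B/r_C = 56.2.

56.2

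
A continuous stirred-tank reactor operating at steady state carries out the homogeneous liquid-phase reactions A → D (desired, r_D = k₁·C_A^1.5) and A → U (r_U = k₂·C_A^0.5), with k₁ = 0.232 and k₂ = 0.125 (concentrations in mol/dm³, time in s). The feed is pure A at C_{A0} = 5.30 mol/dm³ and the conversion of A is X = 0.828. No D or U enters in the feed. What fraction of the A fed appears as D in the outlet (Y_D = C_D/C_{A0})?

0.520

Exit C_A = C_{A0}(1−X) = 5.30×0.172 = 0.9116 mol/dm³.
In a CSTR the entire volume is at exit conditions, so r_D = 0.232×0.9116^1.5 = 0.2019 and r_U = 0.125×0.9116^0.5 = 0.1193.
Fraction of consumed A going to D: r_D/(r_D+r_U) = 0.6285.
C_D = 0.6285·C_{A0}·X = 0.6285×5.30×0.828 = 2.76 mol/dm³; Y_D = C_D/C_{A0} = 0.520.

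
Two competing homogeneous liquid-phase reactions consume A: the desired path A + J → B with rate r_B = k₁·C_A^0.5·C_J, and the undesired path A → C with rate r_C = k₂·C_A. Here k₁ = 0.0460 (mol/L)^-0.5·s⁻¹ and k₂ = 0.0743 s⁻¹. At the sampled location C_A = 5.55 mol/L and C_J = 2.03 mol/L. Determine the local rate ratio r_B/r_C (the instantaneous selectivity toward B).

S_{B/C} = r_B/r_C = (k₁·C_A^0.5·C_J)/(k₂·C_A) = (k₁/k₂)·C_A^-0.5·C_J.
= (0.0460×5.550^0.5×2.030) / (0.0743×5.550) = 0.2200/0.4124 = 0.533.
The undesired path is higher order in A, so low C_A (CSTR or dilute feed) favours B.

0.533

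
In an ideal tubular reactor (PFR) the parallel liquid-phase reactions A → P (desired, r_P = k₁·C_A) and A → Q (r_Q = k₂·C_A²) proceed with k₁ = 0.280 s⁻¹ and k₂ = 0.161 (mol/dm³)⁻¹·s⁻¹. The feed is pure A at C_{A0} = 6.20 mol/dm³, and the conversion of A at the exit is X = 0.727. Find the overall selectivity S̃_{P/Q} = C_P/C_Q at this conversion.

0.478

C_A = C_{A0}(1−X) = 1.693 mol/dm³.
Along a PFR/batch, dC_P/dC_A = −r_P/(r_P+r_Q) = −k₁/(k₁+k₂·C_A).
Integrating from C_{A0} to C_A: C_P = (0.280/0.161)·ln[(0.280+0.161·6.20)/(0.280+0.161·1.69)] = 1.739·ln(1.278/0.5525) = 1.459 mol/dm³.
C_Q = (C_{A0}−C_A)−C_P = 3.049 mol/dm³; S̃_{P/Q} = 1.459/3.049 = 0.478.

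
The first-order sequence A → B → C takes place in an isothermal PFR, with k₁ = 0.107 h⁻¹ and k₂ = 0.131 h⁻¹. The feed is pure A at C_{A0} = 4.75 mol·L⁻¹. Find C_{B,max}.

At the optimum, C_{B,max}/C_{A0} = (k₁/k₂)^[k₂/(k₂−k₁)].
= (0.107/0.131)^(0.131/(0.131−0.107)) = (0.8168)^(5.458) = 0.3313.
C_{B,max} = 0.3313×4.75 = 1.57 mol·L⁻¹.

1.57 mol·L⁻¹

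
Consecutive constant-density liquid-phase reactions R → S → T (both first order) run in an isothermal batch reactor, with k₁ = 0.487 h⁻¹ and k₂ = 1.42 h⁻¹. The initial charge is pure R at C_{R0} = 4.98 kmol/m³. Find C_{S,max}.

0.977 kmol/m³

For a first-order series the maximum intermediate yield is C_{S,max}/C_{R0} = (k₁/k₂)^[k₂/(k₂−k₁)].
= (0.487/1.42)^(1.42/(1.42−0.487)) = (0.3430)^(1.522) = 0.1962.
C_{S,max} = 0.1962×4.98 = 0.977 kmol/m³.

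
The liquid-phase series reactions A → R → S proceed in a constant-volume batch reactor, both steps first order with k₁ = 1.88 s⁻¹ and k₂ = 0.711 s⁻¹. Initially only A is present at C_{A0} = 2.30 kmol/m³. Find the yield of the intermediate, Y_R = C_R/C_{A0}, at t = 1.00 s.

The intermediate concentration in a first-order A→B→C sequence is C_R = k₁C_{A0}(e^(−k₁t) − e^(−k₂t))/(k₂−k₁).
e^(−k₁t) = e^(−1.88×1.00) = e^(−1.880) = 0.1526; e^(−k₂t) = e^(−0.7110) = 0.4912.
C_R = 1.88×2.30/(0.711−1.88) × (0.1526−0.4912) = (-3.699)×(-0.3386) = 1.252 kmol/m³.
Y_R = C_R/C_{A0} = 1.252/2.30 = 0.544.

0.544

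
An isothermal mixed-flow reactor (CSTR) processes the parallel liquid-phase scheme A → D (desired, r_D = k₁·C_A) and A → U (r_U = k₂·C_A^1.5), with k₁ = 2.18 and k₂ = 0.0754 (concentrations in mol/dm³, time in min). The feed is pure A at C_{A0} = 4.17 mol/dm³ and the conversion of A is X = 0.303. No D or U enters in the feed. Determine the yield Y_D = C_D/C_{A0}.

Exit C_A = C_{A0}(1−X) = 4.17×0.697 = 2.906 mol/dm³.
In a CSTR the entire volume is at exit conditions, so r_D = 2.18×2.906 = 6.336 and r_U = 0.0754×2.906^1.5 = 0.3736.
Fraction of consumed A going to D: r_D/(r_D+r_U) = 0.9443.
C_D = 0.9443·C_{A0}·X = 0.9443×4.17×0.303 = 1.19 mol/dm³; Y_D = C_D/C_{A0} = 0.286.

0.286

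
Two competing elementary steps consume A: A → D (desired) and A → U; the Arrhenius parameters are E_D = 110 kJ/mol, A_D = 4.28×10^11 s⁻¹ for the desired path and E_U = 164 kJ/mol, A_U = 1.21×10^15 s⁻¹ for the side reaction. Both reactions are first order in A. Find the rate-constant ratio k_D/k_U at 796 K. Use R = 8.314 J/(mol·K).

1.24

k_D/k_U = (A_D/A_U)·exp[−(E_D−E_U)/(RT)] = (A_D/A_U)·exp[(E_U−E_D)/(RT)].
(E_U−E_D)/(RT) = (164−110)×10³/(8.314×796) = 54000/6618 = 8.160.
k_D/k_U = (4.28×10^11/1.21×10^15)·exp(8.160) = 3.537×10^-4 × 3497 = 1.24.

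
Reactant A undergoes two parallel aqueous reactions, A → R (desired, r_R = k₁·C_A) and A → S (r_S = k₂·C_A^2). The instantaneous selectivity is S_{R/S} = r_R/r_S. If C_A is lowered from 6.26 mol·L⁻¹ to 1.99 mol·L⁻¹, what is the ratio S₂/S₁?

S_{R/S} = (k₁/k₂)·C_A⁻¹, so S₂/S₁ = (C_{A,2}/C_{A,1})⁻¹.
= 6.26/1.99 = 3.15.
Selectivity toward R rises as C_A falls — low-concentration operation is favoured.

3.15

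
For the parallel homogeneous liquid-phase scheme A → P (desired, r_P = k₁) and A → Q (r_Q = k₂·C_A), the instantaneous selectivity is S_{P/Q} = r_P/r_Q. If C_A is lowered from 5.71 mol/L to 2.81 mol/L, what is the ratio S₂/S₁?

S_{P/Q} = (k₁/k₂)·C_A⁻¹, so S₂/S₁ = (C_{A,2}/C_{A,1})⁻¹.
= 5.71/2.81 = 2.03.

2.03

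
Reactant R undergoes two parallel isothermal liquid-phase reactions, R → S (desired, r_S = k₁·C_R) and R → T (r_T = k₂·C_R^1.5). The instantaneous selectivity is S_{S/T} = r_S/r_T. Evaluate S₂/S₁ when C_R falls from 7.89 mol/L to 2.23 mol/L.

1.88

S_{S/T} = (k₁/k₂)·C_R^-0.5, so S₂/S₁ = (C_{R,2}/C_{R,1})^-0.5.
= (2.23/7.89)^(-0.5) = (0.2826)^(-0.5) = 1.88.
Selectivity toward S rises as C_R falls — low-concentration operation is favoured.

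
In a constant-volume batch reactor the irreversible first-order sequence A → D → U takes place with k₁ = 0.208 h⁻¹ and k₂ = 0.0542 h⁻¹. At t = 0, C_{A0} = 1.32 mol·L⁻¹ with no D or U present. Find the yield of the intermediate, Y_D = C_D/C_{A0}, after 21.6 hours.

The intermediate concentration in a first-order A→B→C sequence is C_D = k₁C_{A0}(e^(−k₁t) − e^(−k₂t))/(k₂−k₁).
e^(−k₁t) = e^(−0.208×21.6) = e^(−4.493) = 0.01119; e^(−k₂t) = e^(−1.171) = 0.3101.
C_D = 0.208×1.32/(0.0542−0.208) × (0.01119−0.3101) = (-1.785)×(-0.2990) = 0.5337 mol·L⁻¹.
Y_D = C_D/C_{A0} = 0.5337/1.32 = 0.404.

0.404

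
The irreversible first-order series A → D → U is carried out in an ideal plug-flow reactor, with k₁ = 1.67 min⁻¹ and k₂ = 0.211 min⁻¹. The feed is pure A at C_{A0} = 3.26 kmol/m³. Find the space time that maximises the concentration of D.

1.42 min

For first-order series the maximum of C_D occurs at τ_opt = ln(k₂/k₁)/(k₂−k₁).
= ln(0.211/1.67)/(0.211−1.67) = ln(0.1263)/-1.459 = -2.069/-1.459 = 1.42 min.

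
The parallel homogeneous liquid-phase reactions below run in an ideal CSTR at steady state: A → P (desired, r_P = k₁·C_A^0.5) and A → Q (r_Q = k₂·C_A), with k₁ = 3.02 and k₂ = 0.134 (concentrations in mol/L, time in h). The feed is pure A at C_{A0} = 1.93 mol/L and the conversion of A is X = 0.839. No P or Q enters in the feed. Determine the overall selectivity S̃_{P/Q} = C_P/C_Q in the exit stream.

Exit C_A = C_{A0}(1−X) = 1.93×0.161 = 0.3107 mol/L.
Rates in a CSTR are evaluated at the outlet concentration: r_P = 3.02×0.3107^0.5 = 1.683, r_Q = 0.134×0.3107 = 0.04164.
Overall selectivity = C_P/C_Q = r_Pτ/(r_Qτ) = r_P/r_Q = 40.4.

40.4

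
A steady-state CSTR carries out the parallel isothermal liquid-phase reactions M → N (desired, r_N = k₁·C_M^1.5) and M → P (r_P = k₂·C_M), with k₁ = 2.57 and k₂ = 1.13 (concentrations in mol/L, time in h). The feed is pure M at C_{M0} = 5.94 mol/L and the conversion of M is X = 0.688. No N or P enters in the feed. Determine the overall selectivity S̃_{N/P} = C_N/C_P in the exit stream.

Exit C_M = C_{M0}(1−X) = 5.94×0.312 = 1.853 mol/L.
In a CSTR the entire volume is at exit conditions, so r_N = 2.57×1.853^1.5 = 6.484 and r_P = 1.13×1.853 = 2.094.
Overall selectivity = C_N/C_P = r_Nτ/(r_Pτ) = r_N/r_P = 3.10.

3.10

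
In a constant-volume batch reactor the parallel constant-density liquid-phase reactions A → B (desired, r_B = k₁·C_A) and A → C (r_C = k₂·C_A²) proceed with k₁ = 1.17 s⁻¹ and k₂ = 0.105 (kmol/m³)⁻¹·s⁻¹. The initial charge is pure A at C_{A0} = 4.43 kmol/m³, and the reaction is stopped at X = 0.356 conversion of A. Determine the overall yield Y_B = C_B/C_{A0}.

C_A = C_{A0}(1−X) = 2.853 kmol/m³.
Along a PFR/batch, dC_B/dC_A = −r_B/(r_B+r_C) = −k₁/(k₁+k₂·C_A).
Integrating from C_{A0} to C_A: C_B = (1.17/0.105)·ln[(1.17+0.105·4.43)/(1.17+0.105·2.85)] = 11.14·ln(1.635/1.470) = 1.190 kmol/m³.
Y_B = C_B/C_{A0} = 1.190/4.43 = 0.269.

0.269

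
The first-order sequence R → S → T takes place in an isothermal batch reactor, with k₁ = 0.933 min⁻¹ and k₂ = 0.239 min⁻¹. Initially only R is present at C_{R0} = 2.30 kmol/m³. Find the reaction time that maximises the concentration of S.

The intermediate peaks when r₁ = r₂, i.e. k₁e^(−k₁t) = k₂e^(−k₂t), giving t_opt = ln(k₂/k₁)/(k₂−k₁).
= ln(0.239/0.933)/(0.239−0.933) = ln(0.2562)/-0.6940 = -1.362/-0.6940 = 1.96 min.

1.96 min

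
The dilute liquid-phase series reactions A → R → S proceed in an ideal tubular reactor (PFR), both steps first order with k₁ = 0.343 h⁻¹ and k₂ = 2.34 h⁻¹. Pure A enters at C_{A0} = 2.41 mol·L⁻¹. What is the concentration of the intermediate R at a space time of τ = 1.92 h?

Solving the coupled first-order balances gives C_R(τ) = [k₁/(k₂−k₁)]·C_{A0}·(e^(−k₁τ) − e^(−k₂τ)).
e^(−k₁τ) = e^(−0.343×1.92) = e^(−0.6586) = 0.5176; e^(−k₂τ) = e^(−4.493) = 0.01119.
C_R = 0.343×2.41/(2.34−0.343) × (0.5176−0.01119) = 0.4139×0.5064 = 0.2096 mol·L⁻¹.

0.210 mol·L⁻¹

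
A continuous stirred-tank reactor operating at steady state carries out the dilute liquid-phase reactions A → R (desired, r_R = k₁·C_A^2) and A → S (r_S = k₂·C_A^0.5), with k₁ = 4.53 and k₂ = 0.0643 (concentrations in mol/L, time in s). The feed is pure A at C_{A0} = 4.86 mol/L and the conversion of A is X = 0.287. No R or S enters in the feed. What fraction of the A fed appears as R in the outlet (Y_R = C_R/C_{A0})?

0.286

Exit C_A = C_{A0}(1−X) = 4.86×0.713 = 3.465 mol/L.
A CSTR operates uniformly at the exit composition, giving r_R = 54.39 and r_S = 0.1197 (each k·C_A^n at C_A = 3.465).
Fraction of consumed A going to R: r_R/(r_R+r_S) = 0.9978.
C_R = 0.9978·C_{A0}·X = 0.9978×4.86×0.287 = 1.39 mol/L; Y_R = C_R/C_{A0} = 0.286.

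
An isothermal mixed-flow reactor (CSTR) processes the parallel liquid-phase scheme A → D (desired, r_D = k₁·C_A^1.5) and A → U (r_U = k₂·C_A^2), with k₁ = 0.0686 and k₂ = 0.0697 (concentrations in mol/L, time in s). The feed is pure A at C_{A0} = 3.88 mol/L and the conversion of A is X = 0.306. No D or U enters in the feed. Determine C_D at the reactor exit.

0.445 mol/L

Exit C_A = C_{A0}(1−X) = 3.88×0.694 = 2.693 mol/L.
In a CSTR the entire volume is at exit conditions, so r_D = 0.0686×2.693^1.5 = 0.3031 and r_U = 0.0697×2.693^2 = 0.5054.
Fraction of consumed A going to D: r_D/(r_D+r_U) = 0.3749.
C_D = 0.3749·C_{A0}·X = 0.3749×3.88×0.306 = 0.445 mol/L.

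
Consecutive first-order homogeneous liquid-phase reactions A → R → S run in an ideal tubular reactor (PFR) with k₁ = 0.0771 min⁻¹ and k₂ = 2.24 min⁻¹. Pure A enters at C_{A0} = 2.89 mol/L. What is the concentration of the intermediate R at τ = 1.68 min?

The intermediate concentration in a first-order A→B→C sequence is C_R = k₁C_{A0}(e^(−k₁τ) − e^(−k₂τ))/(k₂−k₁).
e^(−k₁τ) = e^(−0.0771×1.68) = e^(−0.1295) = 0.8785; e^(−k₂τ) = e^(−3.763) = 0.02321.
C_R = 0.0771×2.89/(2.24−0.0771) × (0.8785−0.02321) = 0.1030×0.8553 = 0.08811 mol/L.

0.0881 mol/L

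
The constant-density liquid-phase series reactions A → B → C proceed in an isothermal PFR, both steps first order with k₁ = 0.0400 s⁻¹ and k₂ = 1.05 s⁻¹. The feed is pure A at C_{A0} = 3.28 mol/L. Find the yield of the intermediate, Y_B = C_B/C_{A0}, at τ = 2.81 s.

The intermediate concentration in a first-order A→B→C sequence is C_B = k₁C_{A0}(e^(−k₁τ) − e^(−k₂τ))/(k₂−k₁).
e^(−k₁τ) = e^(−0.0400×2.81) = e^(−0.1124) = 0.8937; e^(−k₂τ) = e^(−2.951) = 0.05231.
C_B = 0.0400×3.28/(1.05−0.0400) × (0.8937−0.05231) = 0.1299×0.8414 = 0.1093 mol/L.
Y_B = C_B/C_{A0} = 0.1093/3.28 = 0.0333.

0.0333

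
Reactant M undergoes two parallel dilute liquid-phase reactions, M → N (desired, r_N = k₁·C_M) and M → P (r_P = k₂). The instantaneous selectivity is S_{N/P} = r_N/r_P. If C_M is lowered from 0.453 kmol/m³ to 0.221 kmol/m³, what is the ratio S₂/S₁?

S_{N/P} = (k₁/k₂)·C_M, so S₂/S₁ = (C_{M,2}/C_{M,1}).
= 0.221/0.453 = 0.488.
Selectivity toward N falls as C_M falls — high-concentration operation is favoured.

0.488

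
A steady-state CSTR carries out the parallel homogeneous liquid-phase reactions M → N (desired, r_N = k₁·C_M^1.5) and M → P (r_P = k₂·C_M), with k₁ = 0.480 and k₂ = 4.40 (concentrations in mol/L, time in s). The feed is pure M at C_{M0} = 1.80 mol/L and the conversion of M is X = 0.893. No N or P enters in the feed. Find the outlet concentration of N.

0.0734 mol/L

Exit C_M = C_{M0}(1−X) = 1.80×0.107 = 0.1926 mol/L.
Rates in a CSTR are evaluated at the outlet concentration: r_N = 0.480×0.1926^1.5 = 0.04057, r_P = 4.40×0.1926 = 0.8474.
Fraction of consumed M going to N: r_N/(r_N+r_P) = 0.04569.
C_N = 0.04569·C_{M0}·X = 0.04569×1.80×0.893 = 0.0734 mol/L.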